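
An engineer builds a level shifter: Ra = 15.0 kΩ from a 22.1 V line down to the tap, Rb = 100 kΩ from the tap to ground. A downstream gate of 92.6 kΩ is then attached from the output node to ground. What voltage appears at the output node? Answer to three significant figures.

The load sits in parallel with Rb: Rb‖R_L = (100 × 92.6) / (100 + 92.6) = 48.08 kΩ.
V_out = 22.1 × 48.08 / (15.0 + 48.08) = 22.1 × 48.08/63.08 = 16.8 V.
(Unloaded it would have been 19.2 V.)

V_out ≈ 16.8 V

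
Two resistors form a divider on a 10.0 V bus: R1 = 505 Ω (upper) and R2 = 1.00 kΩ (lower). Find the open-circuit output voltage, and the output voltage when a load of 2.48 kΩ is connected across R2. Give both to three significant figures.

Unloaded: 6.64 V; loaded: 5.85 V

Open-circuit: V = 10.0 × 1000/(505 + 1000) = 6.64 V.
With the load, R2 becomes R2‖R_L = 712.6 Ω, so V = 10.0 × 712.6/1218 = 5.85 V.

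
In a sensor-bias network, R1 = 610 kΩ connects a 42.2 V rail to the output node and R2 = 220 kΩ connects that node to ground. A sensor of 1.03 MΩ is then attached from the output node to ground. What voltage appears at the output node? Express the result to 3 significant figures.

The load sits in parallel with R2: R2‖R_L = (220 × 1030) / (220 + 1030) = 181.3 kΩ.
V_out = 42.2 × 181.3 / (610 + 181.3) = 42.2 × 181.3/791.3 = 9.67 V.
(Unloaded it would have been 11.2 V.)

V_out ≈ 9.67 V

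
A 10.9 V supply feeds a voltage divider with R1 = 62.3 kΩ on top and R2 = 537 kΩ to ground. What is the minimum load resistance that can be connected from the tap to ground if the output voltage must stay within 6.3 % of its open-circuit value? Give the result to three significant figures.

R_L(min) ≈ 830 kΩ

Output resistance R_th = R1‖R2 = (62.3 × 537)/599.3 = 55.82 kΩ.
The fractional drop is R_th/(R_th + R_L); requiring this ≤ 0.0630 gives R_L ≥ R_th(1/0.0630 − 1) = 55.82 × 14.87 = 830 kΩ.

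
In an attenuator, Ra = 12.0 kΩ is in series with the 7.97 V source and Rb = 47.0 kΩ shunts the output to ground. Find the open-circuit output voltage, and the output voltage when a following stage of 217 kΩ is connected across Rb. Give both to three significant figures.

Open-circuit: V = 7.97 × 47.0/(12.0 + 47.0) = 6.35 V.
With the load, Rb becomes Rb‖R_L = 38.63 kΩ, so V = 7.97 × 38.63/50.63 = 6.08 V.

Unloaded: 6.35 V; loaded: 6.08 V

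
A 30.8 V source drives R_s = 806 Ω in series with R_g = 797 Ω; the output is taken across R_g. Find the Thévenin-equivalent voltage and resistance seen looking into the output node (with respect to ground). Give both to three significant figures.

V_th is the open-circuit tap voltage: 30.8 × 797/(806 + 797) = 15.3 V.
With the supply zeroed, R_s and R_g appear in parallel from the tap: R_th = R_s‖R_g = (806 × 797)/1603 = 401 Ω.

V_th = 15.3 V, R_th = 401 Ω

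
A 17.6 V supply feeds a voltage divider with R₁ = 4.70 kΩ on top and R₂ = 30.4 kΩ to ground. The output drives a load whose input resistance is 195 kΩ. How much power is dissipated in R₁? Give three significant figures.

P ≈ 1.51 mW

Total resistance from the source is R₁ + (R₂‖R_L) = 31.00 kΩ, so I = 17.6/31.00 kΩ = 0.5677 mA.
P = I²·R₁ = (0.5677 mA)² × 4.70 kΩ = 1.51 mW.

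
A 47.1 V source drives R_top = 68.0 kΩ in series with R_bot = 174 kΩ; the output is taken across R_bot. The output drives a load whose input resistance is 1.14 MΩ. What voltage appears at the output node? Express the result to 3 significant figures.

The load sits in parallel with R_bot: R_bot‖R_L = (174 × 1140) / (174 + 1140) = 151.0 kΩ.
V_out = 47.1 × 151.0 / (68.0 + 151.0) = 47.1 × 151.0/219.0 = 32.5 V.

V_out ≈ 32.5 V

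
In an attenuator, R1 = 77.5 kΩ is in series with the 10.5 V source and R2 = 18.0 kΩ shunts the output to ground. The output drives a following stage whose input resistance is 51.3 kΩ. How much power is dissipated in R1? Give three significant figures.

P ≈ 1.04 mW

Total resistance from the source is R1 + (R2‖R_L) = 90.82 kΩ, so I = 10.5/90.82 kΩ = 0.1156 mA.
P = I²·R1 = (0.1156 mA)² × 77.5 kΩ = 1.04 mW.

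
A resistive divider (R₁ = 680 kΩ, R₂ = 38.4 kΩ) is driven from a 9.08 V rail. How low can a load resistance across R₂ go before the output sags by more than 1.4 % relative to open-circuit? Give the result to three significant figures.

Output resistance R_th = R₁‖R₂ = (680 × 38.4)/718.4 = 36.35 kΩ.
The fractional drop is R_th/(R_th + R_L); requiring this ≤ 0.0140 gives R_L ≥ R_th(1/0.0140 − 1) = 36.35 × 70.43 = 2.56 MΩ.

R_L(min) ≈ 2.56 MΩ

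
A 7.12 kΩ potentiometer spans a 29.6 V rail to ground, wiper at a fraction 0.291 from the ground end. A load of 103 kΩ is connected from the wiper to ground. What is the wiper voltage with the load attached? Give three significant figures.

The wiper splits the pot into (1−α)R = 5.048 kΩ above and αR = 2.072 kΩ below.
Lower section ‖ load = 2.031 kΩ.
V_wiper = 29.6 × 2.031/(5.048 + 2.031) = 8.49 V.

V ≈ 8.49 V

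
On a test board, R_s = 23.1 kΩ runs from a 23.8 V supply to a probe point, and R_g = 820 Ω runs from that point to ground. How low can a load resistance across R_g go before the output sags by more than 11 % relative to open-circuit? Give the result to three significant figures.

Output resistance R_th = R_s‖R_g = (23100 × 820)/23920 = 791.9 Ω.
The fractional drop is R_th/(R_th + R_L); requiring this ≤ 0.110 gives R_L ≥ R_th(1/0.110 − 1) = 791.9 × 8.091 = 6.41 kΩ.

R_L(min) ≈ 6.41 kΩ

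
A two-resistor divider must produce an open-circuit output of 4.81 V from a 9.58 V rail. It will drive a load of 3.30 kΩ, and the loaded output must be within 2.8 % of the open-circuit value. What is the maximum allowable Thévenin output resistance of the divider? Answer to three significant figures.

Loading drop = R_th/(R_th + R_L) ≤ 0.0280, so R_th ≤ R_L · ε/(1−ε) = 3.30 kΩ × 0.0280/0.9720 = 95.1 Ω.

R_th ≤ 95.1 Ω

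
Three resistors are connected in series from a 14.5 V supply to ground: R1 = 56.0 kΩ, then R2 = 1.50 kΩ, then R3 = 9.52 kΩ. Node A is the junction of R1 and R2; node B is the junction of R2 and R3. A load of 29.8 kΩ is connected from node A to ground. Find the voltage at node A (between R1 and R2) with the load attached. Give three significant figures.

V ≈ 1.82 V

Below node A the series string R2+R3 = 11.02 kΩ sits in parallel with the 29.8 kΩ load: 8.045 kΩ.
V_A = 14.5 × 8.045/(56.0 + 8.045) = 1.82 V.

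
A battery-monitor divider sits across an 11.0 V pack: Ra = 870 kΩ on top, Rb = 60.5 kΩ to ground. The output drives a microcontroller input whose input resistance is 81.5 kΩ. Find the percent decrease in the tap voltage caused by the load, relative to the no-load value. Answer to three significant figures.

The divider's output (Thévenin) resistance is Ra‖Rb = 56.57 kΩ.
Fractional drop under load = R_th/(R_th + R_L) = 56.57 / (56.57 + 81.5) = 0.4097.
So the output falls by 41.0 %.

41.0 %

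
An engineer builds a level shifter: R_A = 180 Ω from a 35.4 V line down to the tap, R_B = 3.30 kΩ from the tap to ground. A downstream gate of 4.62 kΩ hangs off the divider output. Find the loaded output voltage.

V_out ≈ 32.4 V

The load sits in parallel with R_B: R_B‖R_L = (3300 × 4620) / (3300 + 4620) = 1925 Ω.
V_out = 35.4 × 1925 / (180 + 1925) = 35.4 × 1925/2105 = 32.4 V.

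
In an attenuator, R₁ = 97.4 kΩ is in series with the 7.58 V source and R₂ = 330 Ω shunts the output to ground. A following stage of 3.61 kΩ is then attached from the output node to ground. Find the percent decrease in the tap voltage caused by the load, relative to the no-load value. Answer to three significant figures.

8.35 %

Unloaded V = 7.58 × 330/97730 = 0.025595 V.
Loaded: R₂‖R_L = 302.4 Ω, giving V = 7.58 × 302.4/97700 = 0.023458 V.
Drop = (0.025595 − 0.023458) / 0.025595 = 8.35 %.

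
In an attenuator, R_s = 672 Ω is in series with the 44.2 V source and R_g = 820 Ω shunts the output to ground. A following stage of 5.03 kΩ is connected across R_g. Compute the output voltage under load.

V_out ≈ 22.6 V

The load sits in parallel with R_g: R_g‖R_L = (820 × 5030) / (820 + 5030) = 705.1 Ω.
V_out = 44.2 × 705.1 / (672 + 705.1) = 44.2 × 705.1/1377 = 22.6 V.
(Unloaded it would have been 24.3 V.)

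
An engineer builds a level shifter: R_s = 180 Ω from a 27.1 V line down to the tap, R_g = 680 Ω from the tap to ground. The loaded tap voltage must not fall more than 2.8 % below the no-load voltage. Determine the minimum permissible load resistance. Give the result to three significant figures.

Output resistance R_th = R_s‖R_g = (180 × 680)/860.0 = 142.3 Ω.
The fractional drop is R_th/(R_th + R_L); requiring this ≤ 0.0280 gives R_L ≥ R_th(1/0.0280 − 1) = 142.3 × 34.71 = 4.94 kΩ.

R_L(min) ≈ 4.94 kΩ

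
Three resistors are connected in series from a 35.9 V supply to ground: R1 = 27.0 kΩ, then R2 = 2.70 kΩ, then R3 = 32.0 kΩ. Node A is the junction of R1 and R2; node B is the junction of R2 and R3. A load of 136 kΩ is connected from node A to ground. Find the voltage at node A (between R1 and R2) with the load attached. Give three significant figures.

Below node A the series string R2+R3 = 34.70 kΩ sits in parallel with the 136 kΩ load: 27.65 kΩ.
V_A = 35.9 × 27.65/(27.0 + 27.65) = 18.2 V.

V ≈ 18.2 V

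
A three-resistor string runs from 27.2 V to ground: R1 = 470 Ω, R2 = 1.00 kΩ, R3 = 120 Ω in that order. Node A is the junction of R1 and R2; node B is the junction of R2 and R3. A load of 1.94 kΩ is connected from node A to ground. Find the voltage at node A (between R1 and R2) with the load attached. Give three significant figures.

Below node A the series string R2+R3 = 1120 Ω sits in parallel with the 1940 Ω load: 710.1 Ω.
V_A = 27.2 × 710.1/(470 + 710.1) = 16.4 V.

V ≈ 16.4 V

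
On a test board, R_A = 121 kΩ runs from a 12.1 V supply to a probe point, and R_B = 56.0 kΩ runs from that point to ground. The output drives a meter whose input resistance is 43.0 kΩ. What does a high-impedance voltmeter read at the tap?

V_out ≈ 2.03 V

The load sits in parallel with R_B: R_B‖R_L = (56.0 × 43.0) / (56.0 + 43.0) = 24.32 kΩ.
V_out = 12.1 × 24.32 / (121 + 24.32) = 12.1 × 24.32/145.3 = 2.03 V.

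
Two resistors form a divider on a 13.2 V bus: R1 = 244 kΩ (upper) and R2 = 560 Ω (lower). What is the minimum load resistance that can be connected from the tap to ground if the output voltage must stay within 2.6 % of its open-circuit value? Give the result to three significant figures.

R_L(min) ≈ 20.9 kΩ

Output resistance R_th = R1‖R2 = (244000 × 560)/244600 = 558.7 Ω.
The fractional drop is R_th/(R_th + R_L); requiring this ≤ 0.0260 gives R_L ≥ R_th(1/0.0260 − 1) = 558.7 × 37.46 = 20.9 kΩ.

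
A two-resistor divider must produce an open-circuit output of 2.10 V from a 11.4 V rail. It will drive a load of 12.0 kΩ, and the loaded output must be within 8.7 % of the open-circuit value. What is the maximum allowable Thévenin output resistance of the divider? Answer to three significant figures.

Loading drop = R_th/(R_th + R_L) ≤ 0.0870, so R_th ≤ R_L · ε/(1−ε) = 12.0 kΩ × 0.0870/0.9130 = 1.14 kΩ.

R_th ≤ 1.14 kΩ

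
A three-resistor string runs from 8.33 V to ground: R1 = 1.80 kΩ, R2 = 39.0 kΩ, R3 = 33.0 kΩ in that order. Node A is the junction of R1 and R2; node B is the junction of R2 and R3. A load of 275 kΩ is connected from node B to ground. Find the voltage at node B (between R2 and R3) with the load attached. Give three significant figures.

At node B, R3 is in parallel with the load: R3‖R_L = 29.46 kΩ.
Below node A the resistance is R2 + (R3‖R_L) = 68.46 kΩ, so V_A = 8.33 × 68.46/70.26 = 8.117 V.
Then V_B = V_A × (R3‖R_L)/(R2 + R3‖R_L) = 8.117 × 29.46/68.46 = 3.49 V.

V ≈ 3.49 V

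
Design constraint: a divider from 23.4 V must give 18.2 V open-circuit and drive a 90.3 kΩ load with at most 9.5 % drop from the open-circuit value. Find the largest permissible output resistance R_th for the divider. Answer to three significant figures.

R_th ≤ 9.48 kΩ

Loading drop = R_th/(R_th + R_L) ≤ 0.0950, so R_th ≤ R_L · ε/(1−ε) = 90.3 kΩ × 0.0950/0.9050 = 9.48 kΩ.
(Any R1, R2 with R2/(R1+R2) = 0.778 and R1‖R2 ≤ 9.48 kΩ will meet the spec.)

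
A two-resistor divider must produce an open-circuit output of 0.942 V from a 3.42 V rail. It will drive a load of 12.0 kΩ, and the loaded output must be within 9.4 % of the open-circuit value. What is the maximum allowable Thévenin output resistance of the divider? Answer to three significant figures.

Loading drop = R_th/(R_th + R_L) ≤ 0.0940, so R_th ≤ R_L · ε/(1−ε) = 12.0 kΩ × 0.0940/0.9060 = 1.25 kΩ.
(Any R1, R2 with R2/(R1+R2) = 0.275 and R1‖R2 ≤ 1.25 kΩ will meet the spec.)

R_th ≤ 1.25 kΩ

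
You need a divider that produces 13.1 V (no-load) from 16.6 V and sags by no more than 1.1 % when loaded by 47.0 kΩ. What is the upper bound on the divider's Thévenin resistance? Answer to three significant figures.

R_th ≤ 523 Ω

Loading drop = R_th/(R_th + R_L) ≤ 0.0110, so R_th ≤ R_L · ε/(1−ε) = 47.0 kΩ × 0.0110/0.9890 = 523 Ω.
(Any R1, R2 with R2/(R1+R2) = 0.789 and R1‖R2 ≤ 523 Ω will meet the spec.)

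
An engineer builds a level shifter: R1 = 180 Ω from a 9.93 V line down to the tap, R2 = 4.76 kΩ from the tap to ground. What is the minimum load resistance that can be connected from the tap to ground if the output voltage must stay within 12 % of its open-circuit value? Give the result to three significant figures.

R_L(min) ≈ 1.27 kΩ

Output resistance R_th = R1‖R2 = (180 × 4760)/4940 = 173.4 Ω.
The fractional drop is R_th/(R_th + R_L); requiring this ≤ 0.120 gives R_L ≥ R_th(1/0.120 − 1) = 173.4 × 7.333 = 1.27 kΩ.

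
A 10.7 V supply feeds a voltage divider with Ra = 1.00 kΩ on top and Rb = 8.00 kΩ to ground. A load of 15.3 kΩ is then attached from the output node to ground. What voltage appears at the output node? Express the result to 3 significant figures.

The load sits in parallel with Rb: Rb‖R_L = (8.00 × 15.3) / (8.00 + 15.3) = 5.253 kΩ.
V_out = 10.7 × 5.253 / (1.00 + 5.253) = 10.7 × 5.253/6.253 = 8.99 V.

V_out ≈ 8.99 V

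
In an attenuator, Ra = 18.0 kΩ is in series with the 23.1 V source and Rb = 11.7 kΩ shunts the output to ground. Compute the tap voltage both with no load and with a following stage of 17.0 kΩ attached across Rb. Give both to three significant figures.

Open-circuit: V = 23.1 × 11.7/(18.0 + 11.7) = 9.10 V.
With the load, Rb becomes Rb‖R_L = 6.930 kΩ, so V = 23.1 × 6.930/24.93 = 6.42 V.

Unloaded: 9.10 V; loaded: 6.42 V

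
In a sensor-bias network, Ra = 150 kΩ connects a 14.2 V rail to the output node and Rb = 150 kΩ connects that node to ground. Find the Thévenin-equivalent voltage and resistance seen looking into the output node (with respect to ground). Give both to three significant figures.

V_th is the open-circuit tap voltage: 14.2 × 150/(150 + 150) = 7.10 V.
With the supply zeroed, Ra and Rb appear in parallel from the tap: R_th = Ra‖Rb = (150 × 150)/300.0 = 75.0 kΩ.

V_th = 7.10 V, R_th = 75.0 kΩ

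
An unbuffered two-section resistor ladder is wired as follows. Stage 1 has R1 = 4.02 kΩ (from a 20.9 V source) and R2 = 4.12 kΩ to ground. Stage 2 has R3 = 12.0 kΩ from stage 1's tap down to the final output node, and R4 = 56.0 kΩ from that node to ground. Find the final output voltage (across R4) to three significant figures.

Stage 2 presents R3+R4 = 68.00 kΩ as a load on stage 1's tap.
Stage 1's lower leg becomes R2‖(R3+R4) = 3.885 kΩ, so V_mid = 20.9 × 3.885/7.905 = 10.27 V.
Stage 2 is itself unloaded: V_out = V_mid × R4/(R3+R4) = 10.27 × 56.0/68.00 = 8.46 V.

V_out ≈ 8.46 V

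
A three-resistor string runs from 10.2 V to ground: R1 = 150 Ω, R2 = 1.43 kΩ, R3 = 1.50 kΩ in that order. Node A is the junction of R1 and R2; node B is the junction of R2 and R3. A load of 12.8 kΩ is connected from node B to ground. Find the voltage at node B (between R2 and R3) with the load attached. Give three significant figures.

V ≈ 4.69 V

At node B, R3 is in parallel with the load: R3‖R_L = 1343 Ω.
Below node A the resistance is R2 + (R3‖R_L) = 2773 Ω, so V_A = 10.2 × 2773/2923 = 9.677 V.
Then V_B = V_A × (R3‖R_L)/(R2 + R3‖R_L) = 9.677 × 1343/2773 = 4.69 V.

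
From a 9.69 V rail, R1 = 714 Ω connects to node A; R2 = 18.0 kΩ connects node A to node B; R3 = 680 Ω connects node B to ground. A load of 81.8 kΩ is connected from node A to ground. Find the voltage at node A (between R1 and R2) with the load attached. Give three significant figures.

Below node A the series string R2+R3 = 18680 Ω sits in parallel with the 81800 Ω load: 15210 Ω.
V_A = 9.69 × 15210/(714 + 15210) = 9.26 V.

V ≈ 9.26 V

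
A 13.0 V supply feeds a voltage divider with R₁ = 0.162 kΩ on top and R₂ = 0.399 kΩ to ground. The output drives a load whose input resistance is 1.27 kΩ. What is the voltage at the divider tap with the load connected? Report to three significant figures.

The load sits in parallel with R₂: R₂‖R_L = (399 × 1270) / (399 + 1270) = 303.6 Ω.
V_out = 13.0 × 303.6 / (162 + 303.6) = 13.0 × 303.6/465.6 = 8.48 V.

V_out ≈ 8.48 V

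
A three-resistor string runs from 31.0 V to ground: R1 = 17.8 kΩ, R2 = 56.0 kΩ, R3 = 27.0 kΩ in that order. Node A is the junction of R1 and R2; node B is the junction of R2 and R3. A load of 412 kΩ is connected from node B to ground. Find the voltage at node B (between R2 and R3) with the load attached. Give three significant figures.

At node B, R3 is in parallel with the load: R3‖R_L = 25.34 kΩ.
Below node A the resistance is R2 + (R3‖R_L) = 81.34 kΩ, so V_A = 31.0 × 81.34/99.14 = 25.43 V.
Then V_B = V_A × (R3‖R_L)/(R2 + R3‖R_L) = 25.43 × 25.34/81.34 = 7.92 V.

V ≈ 7.92 V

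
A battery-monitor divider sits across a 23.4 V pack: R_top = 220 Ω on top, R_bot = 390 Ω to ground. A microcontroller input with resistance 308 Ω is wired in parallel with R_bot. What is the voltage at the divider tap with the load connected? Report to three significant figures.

The load sits in parallel with R_bot: R_bot‖R_L = (390 × 308) / (390 + 308) = 172.1 Ω.
V_out = 23.4 × 172.1 / (220 + 172.1) = 23.4 × 172.1/392.1 = 10.3 V.

V_out ≈ 10.3 V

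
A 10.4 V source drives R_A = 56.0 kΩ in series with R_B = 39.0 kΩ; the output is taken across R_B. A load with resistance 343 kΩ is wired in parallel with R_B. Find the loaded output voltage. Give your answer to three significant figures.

The load sits in parallel with R_B: R_B‖R_L = (39.0 × 343) / (39.0 + 343) = 35.02 kΩ.
V_out = 10.4 × 35.02 / (56.0 + 35.02) = 10.4 × 35.02/91.02 = 4.00 V.
(Unloaded it would have been 4.27 V.)

V_out ≈ 4.00 V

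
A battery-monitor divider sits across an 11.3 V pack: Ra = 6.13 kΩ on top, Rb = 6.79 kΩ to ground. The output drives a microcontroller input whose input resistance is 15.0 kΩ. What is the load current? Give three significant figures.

Rb‖R_L = 4.674 kΩ; V_out = 11.3 × 4.674/10.80 = 4.889 V.
I_L = V_out / R_L = 4.889 / 15.0 kΩ = 0.326 mA.

I_L ≈ 0.326 mA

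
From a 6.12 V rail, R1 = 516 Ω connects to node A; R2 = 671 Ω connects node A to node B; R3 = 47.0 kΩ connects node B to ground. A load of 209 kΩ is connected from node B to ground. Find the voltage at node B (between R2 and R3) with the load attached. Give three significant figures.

V ≈ 5.94 V

At node B, R3 is in parallel with the load: R3‖R_L = 38370 Ω.
Below node A the resistance is R2 + (R3‖R_L) = 39040 Ω, so V_A = 6.12 × 39040/39560 = 6.040 V.
Then V_B = V_A × (R3‖R_L)/(R2 + R3‖R_L) = 6.040 × 38370/39040 = 5.94 V.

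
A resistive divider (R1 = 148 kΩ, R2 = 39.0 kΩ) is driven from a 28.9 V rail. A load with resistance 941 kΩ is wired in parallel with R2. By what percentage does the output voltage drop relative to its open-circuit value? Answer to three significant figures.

The divider's output (Thévenin) resistance is R1‖R2 = 30.87 kΩ.
Fractional drop under load = R_th/(R_th + R_L) = 30.87 / (30.87 + 941) = 0.03176.
So the output falls by 3.18 %.

3.18 %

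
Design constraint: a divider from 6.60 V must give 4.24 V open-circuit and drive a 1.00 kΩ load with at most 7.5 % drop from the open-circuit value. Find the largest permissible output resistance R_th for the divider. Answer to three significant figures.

R_th ≤ 81.1 Ω

Loading drop = R_th/(R_th + R_L) ≤ 0.0750, so R_th ≤ R_L · ε/(1−ε) = 1.00 kΩ × 0.0750/0.9250 = 81.1 Ω.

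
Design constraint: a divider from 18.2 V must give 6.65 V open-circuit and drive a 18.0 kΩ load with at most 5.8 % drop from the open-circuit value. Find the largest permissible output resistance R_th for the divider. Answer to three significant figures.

Loading drop = R_th/(R_th + R_L) ≤ 0.0580, so R_th ≤ R_L · ε/(1−ε) = 18.0 kΩ × 0.0580/0.9420 = 1.11 kΩ.

R_th ≤ 1.11 kΩ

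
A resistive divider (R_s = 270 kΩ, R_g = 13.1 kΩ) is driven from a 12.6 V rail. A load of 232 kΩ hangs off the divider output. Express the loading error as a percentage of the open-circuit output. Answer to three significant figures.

5.11 %

The divider's output (Thévenin) resistance is R_s‖R_g = 12.49 kΩ.
Fractional drop under load = R_th/(R_th + R_L) = 12.49 / (12.49 + 232) = 0.05110.
So the output falls by 5.11 %.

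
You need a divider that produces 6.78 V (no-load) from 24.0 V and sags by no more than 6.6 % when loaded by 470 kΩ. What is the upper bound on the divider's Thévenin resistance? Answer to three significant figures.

R_th ≤ 33.2 kΩ

Loading drop = R_th/(R_th + R_L) ≤ 0.0660, so R_th ≤ R_L · ε/(1−ε) = 470 kΩ × 0.0660/0.9340 = 33.2 kΩ.
(Any R1, R2 with R2/(R1+R2) = 0.283 and R1‖R2 ≤ 33.2 kΩ will meet the spec.)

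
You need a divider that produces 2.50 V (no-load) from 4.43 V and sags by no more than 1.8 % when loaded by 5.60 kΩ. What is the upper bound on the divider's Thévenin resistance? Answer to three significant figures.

R_th ≤ 103 Ω

Loading drop = R_th/(R_th + R_L) ≤ 0.0180, so R_th ≤ R_L · ε/(1−ε) = 5.60 kΩ × 0.0180/0.9820 = 103 Ω.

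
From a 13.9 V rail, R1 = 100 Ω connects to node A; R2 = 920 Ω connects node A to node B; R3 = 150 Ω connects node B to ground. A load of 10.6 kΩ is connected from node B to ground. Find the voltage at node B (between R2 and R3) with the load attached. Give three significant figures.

V ≈ 1.76 V

At node B, R3 is in parallel with the load: R3‖R_L = 147.9 Ω.
Below node A the resistance is R2 + (R3‖R_L) = 1068 Ω, so V_A = 13.9 × 1068/1168 = 12.71 V.
Then V_B = V_A × (R3‖R_L)/(R2 + R3‖R_L) = 12.71 × 147.9/1068 = 1.76 V.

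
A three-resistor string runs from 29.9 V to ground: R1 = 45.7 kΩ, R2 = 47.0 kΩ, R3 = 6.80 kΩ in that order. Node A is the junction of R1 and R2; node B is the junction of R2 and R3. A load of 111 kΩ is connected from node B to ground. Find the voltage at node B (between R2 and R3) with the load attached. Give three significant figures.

V ≈ 1.93 V

At node B, R3 is in parallel with the load: R3‖R_L = 6.407 kΩ.
Below node A the resistance is R2 + (R3‖R_L) = 53.41 kΩ, so V_A = 29.9 × 53.41/99.11 = 16.11 V.
Then V_B = V_A × (R3‖R_L)/(R2 + R3‖R_L) = 16.11 × 6.407/53.41 = 1.93 V.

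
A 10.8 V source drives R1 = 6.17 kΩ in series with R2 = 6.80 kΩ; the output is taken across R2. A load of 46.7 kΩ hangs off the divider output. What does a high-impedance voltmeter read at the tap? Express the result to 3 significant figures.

The load sits in parallel with R2: R2‖R_L = (6.80 × 46.7) / (6.80 + 46.7) = 5.936 kΩ.
V_out = 10.8 × 5.936 / (6.17 + 5.936) = 10.8 × 5.936/12.11 = 5.30 V.
(Unloaded it would have been 5.66 V.)

V_out ≈ 5.30 V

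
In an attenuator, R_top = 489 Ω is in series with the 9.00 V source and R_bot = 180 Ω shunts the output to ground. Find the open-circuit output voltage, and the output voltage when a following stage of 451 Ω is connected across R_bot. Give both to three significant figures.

Unloaded: 2.42 V; loaded: 1.87 V

Open-circuit: V = 9.00 × 180/(489 + 180) = 2.42 V.
With the load, R_bot becomes R_bot‖R_L = 128.7 Ω, so V = 9.00 × 128.7/617.7 = 1.87 V.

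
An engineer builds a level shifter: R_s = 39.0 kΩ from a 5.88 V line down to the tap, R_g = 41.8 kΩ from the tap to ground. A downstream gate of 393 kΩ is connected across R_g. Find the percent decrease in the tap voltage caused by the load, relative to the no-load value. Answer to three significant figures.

4.88 %

The divider's output (Thévenin) resistance is R_s‖R_g = 20.18 kΩ.
Fractional drop under load = R_th/(R_th + R_L) = 20.18 / (20.18 + 393) = 0.04883.
So the output falls by 4.88 %.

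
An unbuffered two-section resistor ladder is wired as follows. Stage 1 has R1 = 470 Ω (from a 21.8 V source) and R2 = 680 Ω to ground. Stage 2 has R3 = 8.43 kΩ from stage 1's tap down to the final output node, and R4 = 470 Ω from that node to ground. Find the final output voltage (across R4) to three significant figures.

Stage 2 presents R3+R4 = 8900 Ω as a load on stage 1's tap.
Stage 1's lower leg becomes R2‖(R3+R4) = 631.7 Ω, so V_mid = 21.8 × 631.7/1102 = 12.50 V.
Stage 2 is itself unloaded: V_out = V_mid × R4/(R3+R4) = 12.50 × 470/8900 = 0.660 V.

V_out ≈ 0.660 V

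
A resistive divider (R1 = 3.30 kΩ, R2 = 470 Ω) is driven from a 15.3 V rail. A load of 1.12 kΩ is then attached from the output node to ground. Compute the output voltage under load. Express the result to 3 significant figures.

The load sits in parallel with R2: R2‖R_L = (470 × 1120) / (470 + 1120) = 331.1 Ω.
V_out = 15.3 × 331.1 / (3300 + 331.1) = 15.3 × 331.1/3631 = 1.40 V.

V_out ≈ 1.40 V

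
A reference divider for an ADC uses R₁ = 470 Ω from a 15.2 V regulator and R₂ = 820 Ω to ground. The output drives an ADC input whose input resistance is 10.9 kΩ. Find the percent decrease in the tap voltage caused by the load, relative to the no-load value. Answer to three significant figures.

The divider's output (Thévenin) resistance is R₁‖R₂ = 298.8 Ω.
Fractional drop under load = R_th/(R_th + R_L) = 298.8 / (298.8 + 10900) = 0.02668.
So the output falls by 2.67 %.

2.67 %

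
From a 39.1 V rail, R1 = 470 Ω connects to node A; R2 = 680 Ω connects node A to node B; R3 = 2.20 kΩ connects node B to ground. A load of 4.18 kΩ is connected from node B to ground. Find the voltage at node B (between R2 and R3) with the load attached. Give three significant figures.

V ≈ 21.7 V

At node B, R3 is in parallel with the load: R3‖R_L = 1441 Ω.
Below node A the resistance is R2 + (R3‖R_L) = 2121 Ω, so V_A = 39.1 × 2121/2591 = 32.01 V.
Then V_B = V_A × (R3‖R_L)/(R2 + R3‖R_L) = 32.01 × 1441/2121 = 21.7 V.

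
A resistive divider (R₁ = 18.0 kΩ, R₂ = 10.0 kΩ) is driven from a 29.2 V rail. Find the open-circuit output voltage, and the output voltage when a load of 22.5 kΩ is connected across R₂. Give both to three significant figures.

Unloaded: 10.4 V; loaded: 8.11 V

Open-circuit: V = 29.2 × 10.0/(18.0 + 10.0) = 10.4 V.
With the load, R₂ becomes R₂‖R_L = 6.923 kΩ, so V = 29.2 × 6.923/24.92 = 8.11 V.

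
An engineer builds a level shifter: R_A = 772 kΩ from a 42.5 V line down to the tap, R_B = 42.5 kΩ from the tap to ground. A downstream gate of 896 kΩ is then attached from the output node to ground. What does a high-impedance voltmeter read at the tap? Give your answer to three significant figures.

The load sits in parallel with R_B: R_B‖R_L = (42.5 × 896) / (42.5 + 896) = 40.58 kΩ.
V_out = 42.5 × 40.58 / (772 + 40.58) = 42.5 × 40.58/812.6 = 2.12 V.
(Unloaded it would have been 2.22 V.)

V_out ≈ 2.12 V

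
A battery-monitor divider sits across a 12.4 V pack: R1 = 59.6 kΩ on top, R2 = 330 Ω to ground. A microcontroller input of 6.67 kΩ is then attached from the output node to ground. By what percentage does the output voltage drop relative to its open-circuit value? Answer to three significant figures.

The divider's output (Thévenin) resistance is R1‖R2 = 328.2 Ω.
Fractional drop under load = R_th/(R_th + R_L) = 328.2 / (328.2 + 6670) = 0.04690.
So the output falls by 4.69 %.

4.69 %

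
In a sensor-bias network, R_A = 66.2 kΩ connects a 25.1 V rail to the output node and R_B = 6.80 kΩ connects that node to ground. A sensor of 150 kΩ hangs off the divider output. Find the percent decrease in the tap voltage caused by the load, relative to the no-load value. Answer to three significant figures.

3.95 %

The divider's output (Thévenin) resistance is R_A‖R_B = 6.167 kΩ.
Fractional drop under load = R_th/(R_th + R_L) = 6.167 / (6.167 + 150) = 0.03949.
So the output falls by 3.95 %.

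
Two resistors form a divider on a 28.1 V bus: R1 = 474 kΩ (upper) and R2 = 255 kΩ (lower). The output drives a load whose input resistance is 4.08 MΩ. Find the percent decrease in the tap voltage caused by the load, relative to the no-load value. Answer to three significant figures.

3.91 %

The divider's output (Thévenin) resistance is R1‖R2 = 165.8 kΩ.
Fractional drop under load = R_th/(R_th + R_L) = 165.8 / (165.8 + 4080) = 0.03905.
So the output falls by 3.91 %.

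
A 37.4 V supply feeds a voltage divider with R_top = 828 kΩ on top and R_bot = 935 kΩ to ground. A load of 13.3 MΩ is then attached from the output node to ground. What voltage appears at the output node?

V_out ≈ 19.2 V

The load sits in parallel with R_bot: R_bot‖R_L = (935 × 13300) / (935 + 13300) = 873.6 kΩ.
V_out = 37.4 × 873.6 / (828 + 873.6) = 37.4 × 873.6/1702 = 19.2 V.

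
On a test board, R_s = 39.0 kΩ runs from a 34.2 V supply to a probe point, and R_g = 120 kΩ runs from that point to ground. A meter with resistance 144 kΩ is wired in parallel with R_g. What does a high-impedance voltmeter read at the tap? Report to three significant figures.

V_out ≈ 21.4 V

The load sits in parallel with R_g: R_g‖R_L = (120 × 144) / (120 + 144) = 65.45 kΩ.
V_out = 34.2 × 65.45 / (39.0 + 65.45) = 34.2 × 65.45/104.5 = 21.4 V.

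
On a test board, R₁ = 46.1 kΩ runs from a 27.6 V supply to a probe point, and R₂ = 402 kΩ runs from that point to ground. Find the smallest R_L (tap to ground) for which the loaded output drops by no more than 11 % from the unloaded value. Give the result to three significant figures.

Output resistance R_th = R₁‖R₂ = (46.1 × 402)/448.1 = 41.36 kΩ.
The fractional drop is R_th/(R_th + R_L); requiring this ≤ 0.110 gives R_L ≥ R_th(1/0.110 − 1) = 41.36 × 8.091 = 335 kΩ.

R_L(min) ≈ 335 kΩ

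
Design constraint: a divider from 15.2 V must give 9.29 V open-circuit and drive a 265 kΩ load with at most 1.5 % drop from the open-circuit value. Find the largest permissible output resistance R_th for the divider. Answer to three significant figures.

R_th ≤ 4.04 kΩ

Loading drop = R_th/(R_th + R_L) ≤ 0.0150, so R_th ≤ R_L · ε/(1−ε) = 265 kΩ × 0.0150/0.9850 = 4.04 kΩ.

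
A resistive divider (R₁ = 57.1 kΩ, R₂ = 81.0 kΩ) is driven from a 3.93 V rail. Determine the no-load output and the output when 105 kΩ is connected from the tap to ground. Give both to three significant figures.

Open-circuit: V = 3.93 × 81.0/(57.1 + 81.0) = 2.31 V.
With the load, R₂ becomes R₂‖R_L = 45.73 kΩ, so V = 3.93 × 45.73/102.8 = 1.75 V.

Unloaded: 2.31 V; loaded: 1.75 V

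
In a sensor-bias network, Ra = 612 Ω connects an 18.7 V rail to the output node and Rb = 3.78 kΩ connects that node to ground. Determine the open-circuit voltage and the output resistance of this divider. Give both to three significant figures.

V_th = 16.1 V, R_th = 527 Ω

V_th is the open-circuit tap voltage: 18.7 × 3780/(612 + 3780) = 16.1 V.
With the supply zeroed, Ra and Rb appear in parallel from the tap: R_th = Ra‖Rb = (612 × 3780)/4392 = 527 Ω.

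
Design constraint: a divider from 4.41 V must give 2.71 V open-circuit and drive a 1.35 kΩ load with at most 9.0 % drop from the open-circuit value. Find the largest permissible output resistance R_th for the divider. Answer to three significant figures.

Loading drop = R_th/(R_th + R_L) ≤ 0.0900, so R_th ≤ R_L · ε/(1−ε) = 1.35 kΩ × 0.0900/0.9100 = 134 Ω.
(Any R1, R2 with R2/(R1+R2) = 0.615 and R1‖R2 ≤ 134 Ω will meet the spec.)

R_th ≤ 134 Ω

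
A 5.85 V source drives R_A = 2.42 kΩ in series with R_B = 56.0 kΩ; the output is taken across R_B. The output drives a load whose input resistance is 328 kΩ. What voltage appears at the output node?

The load sits in parallel with R_B: R_B‖R_L = (56.0 × 328) / (56.0 + 328) = 47.83 kΩ.
V_out = 5.85 × 47.83 / (2.42 + 47.83) = 5.85 × 47.83/50.25 = 5.57 V.
(Unloaded it would have been 5.61 V.)

V_out ≈ 5.57 V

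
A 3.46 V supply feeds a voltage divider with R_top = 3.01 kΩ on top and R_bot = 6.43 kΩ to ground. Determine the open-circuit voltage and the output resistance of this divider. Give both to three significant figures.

V_th is the open-circuit tap voltage: 3.46 × 6.43/(3.01 + 6.43) = 2.36 V.
With the supply zeroed, R_top and R_bot appear in parallel from the tap: R_th = R_top‖R_bot = (3.01 × 6.43)/9.440 = 2.05 kΩ.

V_th = 2.36 V, R_th = 2.05 kΩ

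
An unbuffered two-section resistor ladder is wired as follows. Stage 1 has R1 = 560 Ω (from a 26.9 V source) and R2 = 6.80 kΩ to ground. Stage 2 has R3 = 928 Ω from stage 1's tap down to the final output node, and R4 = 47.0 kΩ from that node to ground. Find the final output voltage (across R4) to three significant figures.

Stage 2 presents R3+R4 = 47930 Ω as a load on stage 1's tap.
Stage 1's lower leg becomes R2‖(R3+R4) = 5955 Ω, so V_mid = 26.9 × 5955/6515 = 24.59 V.
Stage 2 is itself unloaded: V_out = V_mid × R4/(R3+R4) = 24.59 × 47000/47930 = 24.1 V.

V_out ≈ 24.1 V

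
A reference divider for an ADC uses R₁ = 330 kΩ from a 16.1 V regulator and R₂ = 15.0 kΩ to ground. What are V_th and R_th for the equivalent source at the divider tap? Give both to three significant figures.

V_th = 0.700 V, R_th = 14.3 kΩ

V_th is the open-circuit tap voltage: 16.1 × 15.0/(330 + 15.0) = 0.700 V.
With the supply zeroed, R₁ and R₂ appear in parallel from the tap: R_th = R₁‖R₂ = (330 × 15.0)/345.0 = 14.3 kΩ.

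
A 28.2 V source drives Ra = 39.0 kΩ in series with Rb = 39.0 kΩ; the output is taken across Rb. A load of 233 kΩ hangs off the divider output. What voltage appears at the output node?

The load sits in parallel with Rb: Rb‖R_L = (39.0 × 233) / (39.0 + 233) = 33.41 kΩ.
V_out = 28.2 × 33.41 / (39.0 + 33.41) = 28.2 × 33.41/72.41 = 13.0 V.
(Unloaded it would have been 14.1 V.)

V_out ≈ 13.0 V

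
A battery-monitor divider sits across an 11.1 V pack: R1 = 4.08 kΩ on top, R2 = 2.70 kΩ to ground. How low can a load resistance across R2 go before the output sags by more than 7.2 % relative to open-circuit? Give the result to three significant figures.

Output resistance R_th = R1‖R2 = (4.08 × 2.70)/6.780 = 1.625 kΩ.
The fractional drop is R_th/(R_th + R_L); requiring this ≤ 0.0720 gives R_L ≥ R_th(1/0.0720 − 1) = 1.625 × 12.89 = 20.9 kΩ.

R_L(min) ≈ 20.9 kΩ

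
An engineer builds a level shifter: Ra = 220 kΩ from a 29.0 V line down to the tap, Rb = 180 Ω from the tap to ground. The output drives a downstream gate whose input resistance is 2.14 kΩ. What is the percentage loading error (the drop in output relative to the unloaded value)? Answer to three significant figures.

The divider's output (Thévenin) resistance is Ra‖Rb = 179.9 Ω.
Fractional drop under load = R_th/(R_th + R_L) = 179.9 / (179.9 + 2140) = 0.07753.
So the output falls by 7.75 %.

7.75 %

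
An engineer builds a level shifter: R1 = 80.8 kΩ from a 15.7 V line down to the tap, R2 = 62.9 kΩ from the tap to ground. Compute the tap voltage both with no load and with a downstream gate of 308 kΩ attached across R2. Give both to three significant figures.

Open-circuit: V = 15.7 × 62.9/(80.8 + 62.9) = 6.87 V.
With the load, R2 becomes R2‖R_L = 52.23 kΩ, so V = 15.7 × 52.23/133.0 = 6.16 V.

Unloaded: 6.87 V; loaded: 6.16 V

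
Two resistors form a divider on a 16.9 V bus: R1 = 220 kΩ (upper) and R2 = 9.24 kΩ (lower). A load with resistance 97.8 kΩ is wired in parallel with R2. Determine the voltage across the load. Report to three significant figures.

The load sits in parallel with R2: R2‖R_L = (9.24 × 97.8) / (9.24 + 97.8) = 8.442 kΩ.
V_out = 16.9 × 8.442 / (220 + 8.442) = 16.9 × 8.442/228.4 = 0.625 V.

V_out ≈ 0.625 V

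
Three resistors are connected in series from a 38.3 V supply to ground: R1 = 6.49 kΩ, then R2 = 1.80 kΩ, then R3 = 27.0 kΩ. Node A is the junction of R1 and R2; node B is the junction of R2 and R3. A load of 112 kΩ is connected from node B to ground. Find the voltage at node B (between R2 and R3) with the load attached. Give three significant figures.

V ≈ 27.7 V

At node B, R3 is in parallel with the load: R3‖R_L = 21.76 kΩ.
Below node A the resistance is R2 + (R3‖R_L) = 23.56 kΩ, so V_A = 38.3 × 23.56/30.05 = 30.03 V.
Then V_B = V_A × (R3‖R_L)/(R2 + R3‖R_L) = 30.03 × 21.76/23.56 = 27.7 V.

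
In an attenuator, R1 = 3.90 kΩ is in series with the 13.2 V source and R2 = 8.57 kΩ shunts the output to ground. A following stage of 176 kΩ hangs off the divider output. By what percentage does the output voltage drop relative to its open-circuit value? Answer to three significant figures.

1.50 %

The divider's output (Thévenin) resistance is R1‖R2 = 2.680 kΩ.
Fractional drop under load = R_th/(R_th + R_L) = 2.680 / (2.680 + 176) = 0.01500.
So the output falls by 1.50 %.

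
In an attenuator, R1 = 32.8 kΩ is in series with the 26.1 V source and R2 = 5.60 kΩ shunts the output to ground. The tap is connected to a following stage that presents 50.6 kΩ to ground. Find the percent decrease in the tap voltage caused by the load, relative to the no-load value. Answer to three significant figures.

The divider's output (Thévenin) resistance is R1‖R2 = 4.783 kΩ.
Fractional drop under load = R_th/(R_th + R_L) = 4.783 / (4.783 + 50.6) = 0.08637.
So the output falls by 8.64 %.

8.64 %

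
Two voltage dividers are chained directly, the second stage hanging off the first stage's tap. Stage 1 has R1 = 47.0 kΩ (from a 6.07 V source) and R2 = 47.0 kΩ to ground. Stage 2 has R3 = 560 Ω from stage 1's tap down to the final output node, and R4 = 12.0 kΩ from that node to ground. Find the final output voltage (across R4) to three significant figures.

V_out ≈ 1.01 V

Stage 2 presents R3+R4 = 12560 Ω as a load on stage 1's tap.
Stage 1's lower leg becomes R2‖(R3+R4) = 9911 Ω, so V_mid = 6.07 × 9911/56910 = 1.057 V.
Stage 2 is itself unloaded: V_out = V_mid × R4/(R3+R4) = 1.057 × 12000/12560 = 1.01 V.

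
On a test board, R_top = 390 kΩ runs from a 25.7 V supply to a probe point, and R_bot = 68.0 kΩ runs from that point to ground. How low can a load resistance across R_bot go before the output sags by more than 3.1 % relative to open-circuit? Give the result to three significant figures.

Output resistance R_th = R_top‖R_bot = (390 × 68.0)/458.0 = 57.90 kΩ.
The fractional drop is R_th/(R_th + R_L); requiring this ≤ 0.0310 gives R_L ≥ R_th(1/0.0310 − 1) = 57.90 × 31.26 = 1.81 MΩ.

R_L(min) ≈ 1.81 MΩ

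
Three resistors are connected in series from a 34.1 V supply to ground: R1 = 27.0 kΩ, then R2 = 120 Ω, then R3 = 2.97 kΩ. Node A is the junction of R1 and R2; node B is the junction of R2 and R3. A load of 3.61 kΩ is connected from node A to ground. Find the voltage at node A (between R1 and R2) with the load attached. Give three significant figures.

V ≈ 1.98 V

Below node A the series string R2+R3 = 3090 Ω sits in parallel with the 3610 Ω load: 1665 Ω.
V_A = 34.1 × 1665/(27000 + 1665) = 1.98 V.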